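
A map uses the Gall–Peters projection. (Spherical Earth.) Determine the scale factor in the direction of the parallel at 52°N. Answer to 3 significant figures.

Gall–Peters is a cylindrical equal-area projection with standard parallels at ±45°. For cylindrical equal-area with standard parallel φ₀, h = cos φ / cos φ₀ and k = cos φ₀ / cos φ, so h·k = 1.
k = cos 45° / cos 52° = 0.7071/0.6157 = 1.149.

1.15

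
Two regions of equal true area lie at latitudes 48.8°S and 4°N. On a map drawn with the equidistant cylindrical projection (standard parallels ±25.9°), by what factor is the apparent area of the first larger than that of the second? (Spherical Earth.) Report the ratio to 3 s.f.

1.51

In the equirectangular projection with standard parallel φ₀ = 25.9° (x = Rλ cos φ₀, y = Rφ), meridians are true-scale (h = 1) and the parallel scale is k = cos φ₀ / cos φ.
Areal scale at 48.8°: h·k = 1.000 × 1.366 = 1.366.
Areal scale at 4°: h·k = 1.000 × 0.9018 = 0.9018.
Ratio = 1.366/0.9018 ≈ 1.51.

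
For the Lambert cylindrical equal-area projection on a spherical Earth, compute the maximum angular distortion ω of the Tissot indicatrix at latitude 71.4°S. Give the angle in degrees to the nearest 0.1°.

109.2°

The Lambert cylindrical equal-area projection is the cylindrical equal-area projection with its standard parallel at the equator (φ₀ = 0). Cylindrical equal-area (φ₀ = 0°): h = cos φ / cos 0° along meridians, k = cos 0° / cos φ along parallels; h·k = 1.
At 71.4°: h = 0.3190, k = 3.135; principal scales a = 3.135, b = 0.3190.
sin(ω/2) = (a − b)/(a + b) = 2.816/3.454 = 0.8153, so ω = 2 arcsin(0.8153) ≈ 109.2°.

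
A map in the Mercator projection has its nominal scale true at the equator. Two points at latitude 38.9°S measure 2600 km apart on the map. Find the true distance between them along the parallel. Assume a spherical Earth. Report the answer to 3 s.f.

The Mercator projection is conformal; its linear scale factor is the same in every direction and equals sec φ = 1/cos φ.
Along the parallel at 38.9°, map distances are exaggerated by k = sec 38.9° = 1.285.
True distance = 2600 / 1.285 = 2600 × cos 38.9° ≈ 2020 km.

2020 km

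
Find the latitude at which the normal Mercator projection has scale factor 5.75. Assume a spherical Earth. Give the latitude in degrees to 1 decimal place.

Mercator scale is k = sec φ = 1/cos φ.
1/cos φ = 5.75  ⇒  cos φ = 0.1739  ⇒  φ = arccos(0.1739) ≈ 80.0°.

80.0°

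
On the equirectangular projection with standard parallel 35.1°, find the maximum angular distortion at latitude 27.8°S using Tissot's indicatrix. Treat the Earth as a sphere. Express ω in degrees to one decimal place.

The equidistant cylindrical projection with φ₀ = 35.1° has h = 1 (meridians true) and k = cos φ₀ / cos φ along parallels.
At 27.8°: h = 1.000, k = 0.9249; principal scales a = 1.000, b = 0.9249.
sin(ω/2) = (a − b)/(a + b) = 0.07510/1.925 = 0.03901, so ω = 2 arcsin(0.03901) ≈ 4.5°.

4.5°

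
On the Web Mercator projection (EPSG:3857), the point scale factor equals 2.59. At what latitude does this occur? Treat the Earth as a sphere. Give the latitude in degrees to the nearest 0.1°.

67.3°

Mercator scale is k = sec φ = 1/cos φ.
1/cos φ = 2.59  ⇒  cos φ = 0.3861  ⇒  φ = arccos(0.3861) ≈ 67.3°.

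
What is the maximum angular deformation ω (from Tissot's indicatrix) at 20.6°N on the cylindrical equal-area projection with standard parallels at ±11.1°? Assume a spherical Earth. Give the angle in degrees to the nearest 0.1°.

5.4°

For cylindrical equal-area with standard parallel φ₀, h = cos φ / cos φ₀ and k = cos φ₀ / cos φ, so h·k = 1.
At 20.6°: h = 0.9539, k = 1.048; principal scales a = 1.048, b = 0.9539.
sin(ω/2) = (a − b)/(a + b) = 0.09442/2.002 = 0.04716, so ω = 2 arcsin(0.04716) ≈ 5.4°.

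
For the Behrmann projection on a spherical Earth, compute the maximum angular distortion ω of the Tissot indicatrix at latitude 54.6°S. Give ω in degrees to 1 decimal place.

The Behrmann projection is cylindrical equal-area with φ₀ = 30°. Cylindrical equal-area (φ₀ = 30°): h = cos φ / cos 30° along meridians, k = cos 30° / cos φ along parallels; h·k = 1.
At 54.6°: h = 0.6689, k = 1.495; principal scales a = 1.495, b = 0.6689.
sin(ω/2) = (a − b)/(a + b) = 0.8261/2.164 = 0.3818, so ω = 2 arcsin(0.3818) ≈ 44.9°.

44.9°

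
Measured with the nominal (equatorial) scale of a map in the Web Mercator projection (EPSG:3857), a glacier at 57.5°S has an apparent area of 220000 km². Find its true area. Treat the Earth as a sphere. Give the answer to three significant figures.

Mercator is conformal, so the point scale is isotropic: h = k = sec φ = 1/cos φ.
Areal scale = k² = sec²φ = 1/cos²(57.5°) = 1/0.5373² = 3.464.
True area = apparent / (areal scale) = 220000 / 3.464 ≈ 63500 km².

63500 km²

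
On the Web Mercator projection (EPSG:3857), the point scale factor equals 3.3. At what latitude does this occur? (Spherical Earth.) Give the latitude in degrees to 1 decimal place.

72.4°

Mercator scale is k = sec φ = 1/cos φ.
1/cos φ = 3.3  ⇒  cos φ = 0.3030  ⇒  φ = arccos(0.3030) ≈ 72.4°.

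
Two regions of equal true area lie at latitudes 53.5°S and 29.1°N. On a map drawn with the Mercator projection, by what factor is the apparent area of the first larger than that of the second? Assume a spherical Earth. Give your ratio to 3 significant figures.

Mercator areal scale is sec²φ.
At 53.5°: sec²(53.5°) = 1/0.5948² = 2.826.
At 29.1°: sec²(29.1°) = 1/0.8738² = 1.310.
Ratio = 2.826/1.310 = cos²(29.1°)/cos²(53.5°) ≈ 2.16.

2.16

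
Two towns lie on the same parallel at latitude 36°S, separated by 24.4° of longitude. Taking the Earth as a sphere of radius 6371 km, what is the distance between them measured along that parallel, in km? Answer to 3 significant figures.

Arc length along a parallel = R cos φ · Δλ (with Δλ in radians).
= 6371 × cos 36° × (24.4° × π/180) = 6371 × 0.8090 × 0.4259 ≈ 2190 km.

2190 km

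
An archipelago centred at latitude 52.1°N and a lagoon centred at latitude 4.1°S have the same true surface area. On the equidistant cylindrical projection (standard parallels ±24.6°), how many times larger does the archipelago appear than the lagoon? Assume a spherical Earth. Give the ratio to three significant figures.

1.62

In the equirectangular projection with standard parallel φ₀ = 24.6° (x = Rλ cos φ₀, y = Rφ), meridians are true-scale (h = 1) and the parallel scale is k = cos φ₀ / cos φ.
Areal scale at 52.1°: h·k = 1.000 × 1.480 = 1.480.
Areal scale at 4.1°: h·k = 1.000 × 0.9116 = 0.9116.
Ratio = 1.480/0.9116 ≈ 1.62.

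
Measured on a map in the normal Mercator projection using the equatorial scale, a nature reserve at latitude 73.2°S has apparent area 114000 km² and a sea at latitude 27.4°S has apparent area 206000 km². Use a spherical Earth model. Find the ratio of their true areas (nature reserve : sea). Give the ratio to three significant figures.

Since Mercator area scale is 1/cos²φ, the true area equals the apparent area multiplied by cos²φ.
True area of nature reserve: 114000 × cos²(73.2°) = 114000 × 0.08354 = 9523 km².
True area of sea: 206000 × cos²(27.4°) = 206000 × 0.7882 = 162400 km².
Ratio = 9523 / 162400 ≈ 0.0587.

0.0587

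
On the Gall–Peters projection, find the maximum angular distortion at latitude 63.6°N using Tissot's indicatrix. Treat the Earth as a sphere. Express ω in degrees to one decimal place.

51.4°

The Gall–Peters projection is cylindrical equal-area with φ₀ = 45°. Cylindrical equal-area (φ₀ = 45°): h = cos φ / cos 45° along meridians, k = cos 45° / cos φ along parallels; h·k = 1.
At 63.6°: h = 0.6288, k = 1.590; principal scales a = 1.590, b = 0.6288.
sin(ω/2) = (a − b)/(a + b) = 0.9615/2.219 = 0.4333, so ω = 2 arcsin(0.4333) ≈ 51.4°.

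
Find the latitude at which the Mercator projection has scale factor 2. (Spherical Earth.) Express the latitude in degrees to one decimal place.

60.0°

Mercator scale is k = sec φ = 1/cos φ.
1/cos φ = 2  ⇒  cos φ = 0.5000  ⇒  φ = arccos(0.5000) ≈ 60.0°.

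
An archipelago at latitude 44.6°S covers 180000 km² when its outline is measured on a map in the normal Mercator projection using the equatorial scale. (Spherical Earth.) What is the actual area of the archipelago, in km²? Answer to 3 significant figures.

For Mercator, h = k = sec φ (a conformal cylindrical projection has a single point scale, 1/cos φ).
Areal scale = k² = sec²φ = 1/cos²(44.6°) = 1/0.7120² = 1.972.
True area = apparent / (areal scale) = 180000 / 1.972 ≈ 91300 km².

91300 km²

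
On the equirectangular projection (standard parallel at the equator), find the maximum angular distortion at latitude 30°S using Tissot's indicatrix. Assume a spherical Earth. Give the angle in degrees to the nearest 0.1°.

8.2°

Plate carrée maps x = Rλ, y = Rφ. The meridian scale is h = 1 and the parallel scale is k = 1/cos φ = sec φ.
At 30°: h = 1.000, k = 1.155; principal scales a = 1.155, b = 1.000.
sin(ω/2) = (a − b)/(a + b) = 0.1547/2.155 = 0.07180, so ω = 2 arcsin(0.07180) ≈ 8.2°.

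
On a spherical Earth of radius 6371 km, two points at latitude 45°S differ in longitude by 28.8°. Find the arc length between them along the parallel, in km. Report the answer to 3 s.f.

2260 km

Arc length along a parallel = R cos φ · Δλ (with Δλ in radians).
= 6371 × cos 45° × (28.8° × π/180) = 6371 × 0.7071 × 0.5027 ≈ 2260 km.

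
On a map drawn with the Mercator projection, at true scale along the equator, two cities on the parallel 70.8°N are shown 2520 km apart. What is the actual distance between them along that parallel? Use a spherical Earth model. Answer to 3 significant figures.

829 km

Mercator is conformal, so the point scale is isotropic: h = k = sec φ = 1/cos φ.
Along the parallel at 70.8°, map distances are exaggerated by k = sec 70.8° = 3.041.
True distance = 2520 / 3.041 = 2520 × cos 70.8° ≈ 829 km.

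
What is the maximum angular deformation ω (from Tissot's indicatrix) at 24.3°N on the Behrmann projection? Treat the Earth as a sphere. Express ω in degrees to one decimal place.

5.8°

The Behrmann projection is cylindrical equal-area with φ₀ = 30°. For cylindrical equal-area with standard parallel φ₀, h = cos φ / cos φ₀ and k = cos φ₀ / cos φ, so h·k = 1.
At 24.3°: h = 1.052, k = 0.9502; principal scales a = 1.052, b = 0.9502.
sin(ω/2) = (a − b)/(a + b) = 0.1022/2.003 = 0.05103, so ω = 2 arcsin(0.05103) ≈ 5.8°.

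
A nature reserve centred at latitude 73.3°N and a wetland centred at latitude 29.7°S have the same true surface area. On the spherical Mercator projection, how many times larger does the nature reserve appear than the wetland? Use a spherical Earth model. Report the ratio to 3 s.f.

9.14

Mercator is conformal with k = sec φ, so areal scale = k² = sec²φ.
At 73.3°: sec²(73.3°) = 1/0.2874² = 12.11.
At 29.7°: sec²(29.7°) = 1/0.8686² = 1.325.
Ratio = 12.11/1.325 = cos²(29.7°)/cos²(73.3°) ≈ 9.14.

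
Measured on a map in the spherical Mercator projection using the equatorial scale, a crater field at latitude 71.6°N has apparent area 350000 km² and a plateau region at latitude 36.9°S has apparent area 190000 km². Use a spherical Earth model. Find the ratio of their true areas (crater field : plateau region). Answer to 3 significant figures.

Mercator's areal exaggeration is sec²φ; hence true area = (apparent area) · cos²φ.
True area of crater field: 350000 × cos²(71.6°) = 350000 × 0.09963 = 34870 km².
True area of plateau region: 190000 × cos²(36.9°) = 190000 × 0.6395 = 121500 km².
Ratio = 34870 / 121500 ≈ 0.287.

0.287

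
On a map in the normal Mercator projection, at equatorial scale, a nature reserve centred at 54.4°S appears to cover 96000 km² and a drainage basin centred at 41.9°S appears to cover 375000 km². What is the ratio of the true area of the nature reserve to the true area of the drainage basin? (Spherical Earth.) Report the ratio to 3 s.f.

0.157

Mercator's areal exaggeration is sec²φ; hence true area = (apparent area) · cos²φ.
True area of nature reserve: 96000 × cos²(54.4°) = 96000 × 0.3389 = 32530 km².
True area of drainage basin: 375000 × cos²(41.9°) = 375000 × 0.5540 = 207700 km².
Ratio = 32530 / 207700 ≈ 0.157.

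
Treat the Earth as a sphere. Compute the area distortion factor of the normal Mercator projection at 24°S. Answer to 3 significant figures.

For Mercator, h = k = sec φ (a conformal cylindrical projection has a single point scale, 1/cos φ).
Areal scale = k² = sec²φ = 1/cos²(24°) = 1/0.9135² = 1.198.

1.20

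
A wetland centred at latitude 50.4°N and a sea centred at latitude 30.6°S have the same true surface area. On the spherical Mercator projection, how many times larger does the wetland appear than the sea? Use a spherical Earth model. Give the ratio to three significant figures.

1.82

Mercator is conformal with k = sec φ, so areal scale = k² = sec²φ.
At 50.4°: sec²(50.4°) = 1/0.6374² = 2.461.
At 30.6°: sec²(30.6°) = 1/0.8607² = 1.350.
Ratio = 2.461/1.350 = cos²(30.6°)/cos²(50.4°) ≈ 1.82.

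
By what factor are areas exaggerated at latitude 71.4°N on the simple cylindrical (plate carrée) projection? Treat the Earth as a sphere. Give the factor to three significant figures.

For the equirectangular projection with φ₀ = 0 (plate carrée), h = 1 along meridians and k = sec φ along parallels.
Areal scale = h·k = 1 × sec φ; at 71.4°, h = 1.000, k = 3.135, so h·k = 3.135.

3.14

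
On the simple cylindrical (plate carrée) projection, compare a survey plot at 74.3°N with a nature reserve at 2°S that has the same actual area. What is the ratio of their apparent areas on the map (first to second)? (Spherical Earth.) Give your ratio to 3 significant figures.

For the equirectangular projection with φ₀ = 0 (plate carrée), h = 1 along meridians and k = sec φ along parallels.
Areal scale at 74.3°: h·k = 1.000 × 3.695 = 3.695.
Areal scale at 2°: h·k = 1.000 × 1.001 = 1.001.
Ratio = 3.695/1.001 ≈ 3.69.

3.69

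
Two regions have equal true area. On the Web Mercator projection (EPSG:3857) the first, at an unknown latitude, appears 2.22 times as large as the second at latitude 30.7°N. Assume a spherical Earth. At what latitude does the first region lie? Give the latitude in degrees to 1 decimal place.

54.8°

On Mercator, (apparent₁)/(apparent₂) = sec²φ₁ / sec²φ₂ when true areas are equal.
cos²φ₂ / cos²φ₁ = 2.22  ⇒  cos φ₁ = cos 30.7° / √2.22 = 0.8599/1.490 = 0.5771.
φ₁ = arccos(0.5771) ≈ 54.8°.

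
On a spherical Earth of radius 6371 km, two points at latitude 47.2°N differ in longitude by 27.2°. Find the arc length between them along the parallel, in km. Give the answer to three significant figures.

2050 km

Arc length along a parallel = R cos φ · Δλ (with Δλ in radians).
= 6371 × cos 47.2° × (27.2° × π/180) = 6371 × 0.6794 × 0.4747 ≈ 2050 km.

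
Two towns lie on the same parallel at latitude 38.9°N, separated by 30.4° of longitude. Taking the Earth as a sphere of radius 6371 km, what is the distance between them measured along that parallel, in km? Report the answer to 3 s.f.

2630 km

Arc length along a parallel = R cos φ · Δλ (with Δλ in radians).
= 6371 × cos 38.9° × (30.4° × π/180) = 6371 × 0.7782 × 0.5306 ≈ 2630 km.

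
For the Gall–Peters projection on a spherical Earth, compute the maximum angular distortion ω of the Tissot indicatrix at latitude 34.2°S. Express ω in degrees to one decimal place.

17.9°

The Gall–Peters projection is cylindrical equal-area with φ₀ = 45°. A cylindrical equal-area projection with standard parallel φ₀ has meridian scale h = cos φ / cos φ₀ and parallel scale k = cos φ₀ / cos φ (so areas are preserved, h·k = 1).
At 34.2°: h = 1.170, k = 0.8549; principal scales a = 1.170, b = 0.8549.
sin(ω/2) = (a − b)/(a + b) = 0.3147/2.025 = 0.1554, so ω = 2 arcsin(0.1554) ≈ 17.9°.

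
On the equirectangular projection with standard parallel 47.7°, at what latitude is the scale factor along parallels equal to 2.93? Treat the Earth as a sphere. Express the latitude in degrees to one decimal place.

In the equirectangular projection with standard parallel φ₀ = 47.7° (x = Rλ cos φ₀, y = Rφ), meridians are true-scale (h = 1) and the parallel scale is k = cos φ₀ / cos φ.
k = cos φ₀ / cos φ = 2.93  ⇒  cos φ = cos 47.7° / 2.93 = 0.2297.
φ = arccos(0.2297) ≈ 76.7°.

76.7°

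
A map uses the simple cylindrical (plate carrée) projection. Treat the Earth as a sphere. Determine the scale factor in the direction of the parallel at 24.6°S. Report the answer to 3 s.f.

In the plate carrée (x = Rλ, y = Rφ), meridians are true-scale (h = 1) and parallels are stretched by k = sec φ.
k = 1/cos 24.6° = 1/0.9092 = 1.100.

1.10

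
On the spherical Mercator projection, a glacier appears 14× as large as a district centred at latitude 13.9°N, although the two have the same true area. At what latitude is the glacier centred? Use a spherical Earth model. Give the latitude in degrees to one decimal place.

For equal true areas on Mercator, apparent areas scale as sec²φ, so the ratio is cos²φ₂ / cos²φ₁.
cos²φ₂ / cos²φ₁ = 14  ⇒  cos φ₁ = cos 13.9° / √14 = 0.9707/3.742 = 0.2594.
φ₁ = arccos(0.2594) ≈ 75.0°.

75.0°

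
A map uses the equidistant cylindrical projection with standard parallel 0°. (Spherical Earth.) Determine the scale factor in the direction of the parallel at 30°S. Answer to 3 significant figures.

Plate carrée maps x = Rλ, y = Rφ. The meridian scale is h = 1 and the parallel scale is k = 1/cos φ = sec φ.
k = 1/cos 30° = 1/0.8660 = 1.155.

1.15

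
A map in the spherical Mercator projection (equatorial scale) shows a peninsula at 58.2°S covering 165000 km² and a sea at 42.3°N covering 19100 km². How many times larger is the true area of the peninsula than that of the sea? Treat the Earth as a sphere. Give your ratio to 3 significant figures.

Mercator's areal exaggeration is sec²φ; hence true area = (apparent area) · cos²φ.
True area of peninsula: 165000 × cos²(58.2°) = 165000 × 0.2777 = 45820 km².
True area of sea: 19100 × cos²(42.3°) = 19100 × 0.5471 = 10450 km².
Ratio = 45820 / 10450 ≈ 4.38.

4.38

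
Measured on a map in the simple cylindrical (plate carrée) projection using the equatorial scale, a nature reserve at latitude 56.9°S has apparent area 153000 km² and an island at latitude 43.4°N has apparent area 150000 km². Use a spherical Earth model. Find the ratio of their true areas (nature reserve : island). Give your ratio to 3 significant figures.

0.767

Plate carrée has h = 1 and k = sec φ, giving areal scale sec φ; true area = (apparent area) · cos φ.
True area of nature reserve: 153000 × cos(56.9°) = 153000 × 0.5461 = 83550 km².
True area of island: 150000 × cos(43.4°) = 150000 × 0.7266 = 109000 km².
Ratio = 83550 / 109000 ≈ 0.767.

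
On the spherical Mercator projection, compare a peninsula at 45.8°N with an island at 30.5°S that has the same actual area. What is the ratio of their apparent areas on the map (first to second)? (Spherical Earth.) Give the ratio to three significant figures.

1.53

On Mercator, area is exaggerated by sec²φ = 1/cos²φ.
At 45.8°: sec²(45.8°) = 1/0.6972² = 2.057.
At 30.5°: sec²(30.5°) = 1/0.8616² = 1.347.
Ratio = 2.057/1.347 = cos²(30.5°)/cos²(45.8°) ≈ 1.53.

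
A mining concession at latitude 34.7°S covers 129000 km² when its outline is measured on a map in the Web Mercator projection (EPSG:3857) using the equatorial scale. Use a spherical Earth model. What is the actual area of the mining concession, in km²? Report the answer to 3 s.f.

The Mercator projection is conformal; its linear scale factor is the same in every direction and equals sec φ = 1/cos φ.
Areal scale = k² = sec²φ = 1/cos²(34.7°) = 1/0.8221² = 1.479.
True area = apparent / (areal scale) = 129000 / 1.479 ≈ 87200 km².

87200 km²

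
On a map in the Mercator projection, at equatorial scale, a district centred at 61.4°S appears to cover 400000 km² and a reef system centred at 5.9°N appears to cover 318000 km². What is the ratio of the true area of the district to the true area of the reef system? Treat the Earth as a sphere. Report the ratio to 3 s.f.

0.291

Since Mercator area scale is 1/cos²φ, the true area equals the apparent area multiplied by cos²φ.
True area of district: 400000 × cos²(61.4°) = 400000 × 0.2291 = 91660 km².
True area of reef system: 318000 × cos²(5.9°) = 318000 × 0.9894 = 314600 km².
Ratio = 91660 / 314600 ≈ 0.291.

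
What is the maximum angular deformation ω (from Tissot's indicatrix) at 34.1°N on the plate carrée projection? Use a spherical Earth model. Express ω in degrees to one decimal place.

10.8°

Plate carrée maps x = Rλ, y = Rφ. The meridian scale is h = 1 and the parallel scale is k = 1/cos φ = sec φ.
At 34.1°: h = 1.000, k = 1.208; principal scales a = 1.208, b = 1.000.
sin(ω/2) = (a − b)/(a + b) = 0.2076/2.208 = 0.09406, so ω = 2 arcsin(0.09406) ≈ 10.8°.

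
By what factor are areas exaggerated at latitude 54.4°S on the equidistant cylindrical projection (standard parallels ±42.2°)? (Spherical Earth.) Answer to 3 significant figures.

1.27

The equidistant cylindrical projection with φ₀ = 42.2° has h = 1 (meridians true) and k = cos φ₀ / cos φ along parallels.
Areal scale = h·k = 1 × cos φ₀ / cos φ; at 54.4°, h = 1.000, k = 1.273, so h·k = 1.273.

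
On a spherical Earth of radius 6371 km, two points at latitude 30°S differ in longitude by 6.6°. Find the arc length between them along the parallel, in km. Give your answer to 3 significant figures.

Arc length along a parallel = R cos φ · Δλ (with Δλ in radians).
= 6371 × cos 30° × (6.6° × π/180) = 6371 × 0.8660 × 0.1152 ≈ 636 km.

636 km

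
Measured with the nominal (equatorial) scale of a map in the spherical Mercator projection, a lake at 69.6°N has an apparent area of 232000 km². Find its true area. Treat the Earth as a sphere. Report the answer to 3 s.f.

The Mercator projection is conformal; its linear scale factor is the same in every direction and equals sec φ = 1/cos φ.
Areal scale = k² = sec²φ = 1/cos²(69.6°) = 1/0.3486² = 8.230.
True area = apparent / (areal scale) = 232000 / 8.230 ≈ 28200 km².

28200 km²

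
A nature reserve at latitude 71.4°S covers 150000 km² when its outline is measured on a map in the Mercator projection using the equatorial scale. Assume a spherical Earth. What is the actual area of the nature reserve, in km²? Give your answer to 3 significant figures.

For Mercator, h = k = sec φ (a conformal cylindrical projection has a single point scale, 1/cos φ).
Areal scale = k² = sec²φ = 1/cos²(71.4°) = 1/0.3190² = 9.829.
True area = apparent / (areal scale) = 150000 / 9.829 ≈ 15300 km².

15300 km²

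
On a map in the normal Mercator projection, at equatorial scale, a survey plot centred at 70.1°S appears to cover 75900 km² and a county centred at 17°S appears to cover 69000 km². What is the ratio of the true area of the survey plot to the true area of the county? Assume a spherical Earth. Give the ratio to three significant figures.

On Mercator the areal scale is sec²φ, so true area = apparent × cos²φ.
True area of survey plot: 75900 × cos²(70.1°) = 75900 × 0.1159 = 8794 km².
True area of county: 69000 × cos²(17°) = 69000 × 0.9145 = 63100 km².
Ratio = 8794 / 63100 ≈ 0.139.

0.139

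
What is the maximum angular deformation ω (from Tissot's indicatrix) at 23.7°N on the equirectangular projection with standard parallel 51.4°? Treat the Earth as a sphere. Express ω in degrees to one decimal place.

21.9°

With standard parallel φ₀ = 51.4°, the equirectangular projection gives x = Rλ cos φ₀, y = Rφ, so h = 1 and k = cos 51.4° / cos φ.
At 23.7°: h = 1.000, k = 0.6813; principal scales a = 1.000, b = 0.6813.
sin(ω/2) = (a − b)/(a + b) = 0.3187/1.681 = 0.1895, so ω = 2 arcsin(0.1895) ≈ 21.9°.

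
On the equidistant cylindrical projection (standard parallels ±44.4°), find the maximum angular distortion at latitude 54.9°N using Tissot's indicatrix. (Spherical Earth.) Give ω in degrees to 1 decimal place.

The equidistant cylindrical projection with φ₀ = 44.4° has h = 1 (meridians true) and k = cos φ₀ / cos φ along parallels.
At 54.9°: h = 1.000, k = 1.243; principal scales a = 1.243, b = 1.000.
sin(ω/2) = (a − b)/(a + b) = 0.2425/2.243 = 0.1082, so ω = 2 arcsin(0.1082) ≈ 12.4°.

12.4°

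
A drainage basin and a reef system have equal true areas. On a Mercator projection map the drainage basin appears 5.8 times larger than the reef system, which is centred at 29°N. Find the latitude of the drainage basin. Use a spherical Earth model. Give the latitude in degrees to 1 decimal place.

68.7°

For equal true areas on Mercator, apparent areas scale as sec²φ, so the ratio is cos²φ₂ / cos²φ₁.
cos²φ₂ / cos²φ₁ = 5.8  ⇒  cos φ₁ = cos 29° / √5.8 = 0.8746/2.408 = 0.3632.
φ₁ = arccos(0.3632) ≈ 68.7°.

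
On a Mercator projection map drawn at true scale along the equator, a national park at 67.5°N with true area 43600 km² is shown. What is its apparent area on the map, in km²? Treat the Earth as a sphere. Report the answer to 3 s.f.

298000 km²

Mercator is conformal, so the point scale is isotropic: h = k = sec φ = 1/cos φ.
Areal scale = k² = sec²φ = 1/cos²(67.5°) = 1/0.3827² = 6.828.
Apparent area = 43600 × 6.828 ≈ 298000 km².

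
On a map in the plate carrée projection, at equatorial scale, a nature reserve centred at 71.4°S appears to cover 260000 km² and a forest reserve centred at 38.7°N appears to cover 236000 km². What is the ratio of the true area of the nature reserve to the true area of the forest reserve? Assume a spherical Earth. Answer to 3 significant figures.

Plate carrée has h = 1 and k = sec φ, giving areal scale sec φ; true area = (apparent area) · cos φ.
True area of nature reserve: 260000 × cos(71.4°) = 260000 × 0.3190 = 82930 km².
True area of forest reserve: 236000 × cos(38.7°) = 236000 × 0.7804 = 184200 km².
Ratio = 82930 / 184200 ≈ 0.450.

0.450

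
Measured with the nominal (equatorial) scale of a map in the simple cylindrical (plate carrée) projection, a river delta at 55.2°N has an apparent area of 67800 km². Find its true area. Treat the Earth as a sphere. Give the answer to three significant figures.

38700 km²

For the equirectangular projection with φ₀ = 0 (plate carrée), h = 1 along meridians and k = sec φ along parallels.
Areal scale = h·k = 1 × sec φ; at 55.2°, h = 1.000, k = 1.752, so h·k = 1.752.
True area = apparent / (areal scale) = 67800 / 1.752 ≈ 38700 km².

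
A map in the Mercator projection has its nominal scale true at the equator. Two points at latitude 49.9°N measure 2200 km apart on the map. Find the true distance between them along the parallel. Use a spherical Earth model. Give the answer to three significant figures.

Mercator is conformal, so the point scale is isotropic: h = k = sec φ = 1/cos φ.
Along the parallel at 49.9°, map distances are exaggerated by k = sec 49.9° = 1.552.
True distance = 2200 / 1.552 = 2200 × cos 49.9° ≈ 1420 km.

1420 km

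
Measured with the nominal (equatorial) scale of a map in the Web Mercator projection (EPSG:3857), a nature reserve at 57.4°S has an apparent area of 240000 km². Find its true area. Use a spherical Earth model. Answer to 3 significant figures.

Mercator is conformal, so the point scale is isotropic: h = k = sec φ = 1/cos φ.
Areal scale = k² = sec²φ = 1/cos²(57.4°) = 1/0.5388² = 3.445.
True area = apparent / (areal scale) = 240000 / 3.445 ≈ 69700 km².

69700 km²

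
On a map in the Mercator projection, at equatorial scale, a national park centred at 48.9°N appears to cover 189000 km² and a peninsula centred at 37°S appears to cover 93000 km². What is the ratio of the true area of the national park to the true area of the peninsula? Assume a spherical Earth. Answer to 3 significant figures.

1.38

Mercator's areal exaggeration is sec²φ; hence true area = (apparent area) · cos²φ.
True area of national park: 189000 × cos²(48.9°) = 189000 × 0.4321 = 81670 km².
True area of peninsula: 93000 × cos²(37°) = 93000 × 0.6378 = 59320 km².
Ratio = 81670 / 59320 ≈ 1.38.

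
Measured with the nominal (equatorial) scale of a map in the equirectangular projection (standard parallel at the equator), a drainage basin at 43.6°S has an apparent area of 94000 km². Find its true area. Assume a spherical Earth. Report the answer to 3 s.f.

In the plate carrée (x = Rλ, y = Rφ), meridians are true-scale (h = 1) and parallels are stretched by k = sec φ.
Areal scale = h·k = 1 × sec φ; at 43.6°, h = 1.000, k = 1.381, so h·k = 1.381.
True area = apparent / (areal scale) = 94000 / 1.381 ≈ 68100 km².

68100 km²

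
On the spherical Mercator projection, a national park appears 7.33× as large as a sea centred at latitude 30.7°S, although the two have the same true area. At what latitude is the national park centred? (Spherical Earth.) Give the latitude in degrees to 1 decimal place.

71.5°

Mercator areal scale is sec²φ, so apparent-area ratio = sec²φ₁ / sec²φ₂ = cos²φ₂ / cos²φ₁.
cos²φ₂ / cos²φ₁ = 7.33  ⇒  cos φ₁ = cos 30.7° / √7.33 = 0.8599/2.707 = 0.3176.
φ₁ = arccos(0.3176) ≈ 71.5°.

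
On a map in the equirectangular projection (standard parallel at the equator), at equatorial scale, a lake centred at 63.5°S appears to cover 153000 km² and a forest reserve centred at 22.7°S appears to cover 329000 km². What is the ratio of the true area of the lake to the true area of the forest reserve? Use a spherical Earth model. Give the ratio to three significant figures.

0.225

Plate carrée has h = 1 and k = sec φ, giving areal scale sec φ; true area = (apparent area) · cos φ.
True area of lake: 153000 × cos(63.5°) = 153000 × 0.4462 = 68270 km².
True area of forest reserve: 329000 × cos(22.7°) = 329000 × 0.9225 = 303500 km².
Ratio = 68270 / 303500 ≈ 0.225.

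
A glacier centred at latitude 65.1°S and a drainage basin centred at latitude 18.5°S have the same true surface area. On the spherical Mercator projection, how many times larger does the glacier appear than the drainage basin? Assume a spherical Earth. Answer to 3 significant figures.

Mercator is conformal with k = sec φ, so areal scale = k² = sec²φ.
At 65.1°: sec²(65.1°) = 1/0.4210² = 5.641.
At 18.5°: sec²(18.5°) = 1/0.9483² = 1.112.
Ratio = 5.641/1.112 = cos²(18.5°)/cos²(65.1°) ≈ 5.07.

5.07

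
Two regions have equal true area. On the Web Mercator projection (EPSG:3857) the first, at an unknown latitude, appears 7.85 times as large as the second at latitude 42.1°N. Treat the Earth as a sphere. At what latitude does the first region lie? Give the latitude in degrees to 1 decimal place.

For equal true areas on Mercator, apparent areas scale as sec²φ, so the ratio is cos²φ₂ / cos²φ₁.
cos²φ₂ / cos²φ₁ = 7.85  ⇒  cos φ₁ = cos 42.1° / √7.85 = 0.7420/2.802 = 0.2648.
φ₁ = arccos(0.2648) ≈ 74.6°.

74.6°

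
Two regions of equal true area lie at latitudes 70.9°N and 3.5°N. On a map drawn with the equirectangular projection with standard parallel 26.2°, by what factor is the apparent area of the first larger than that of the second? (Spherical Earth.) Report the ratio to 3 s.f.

With standard parallel φ₀ = 26.2°, the equirectangular projection gives x = Rλ cos φ₀, y = Rφ, so h = 1 and k = cos 26.2° / cos φ.
Areal scale at 70.9°: h·k = 1.000 × 2.742 = 2.742.
Areal scale at 3.5°: h·k = 1.000 × 0.8989 = 0.8989.
Ratio = 2.742/0.8989 ≈ 3.05.

3.05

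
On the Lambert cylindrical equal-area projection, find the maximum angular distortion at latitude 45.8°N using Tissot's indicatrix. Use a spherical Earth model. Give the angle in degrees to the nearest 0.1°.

The Lambert cylindrical equal-area projection is the cylindrical equal-area projection with its standard parallel at the equator (φ₀ = 0). Cylindrical equal-area (φ₀ = 0°): h = cos φ / cos 0° along meridians, k = cos 0° / cos φ along parallels; h·k = 1.
At 45.8°: h = 0.6972, k = 1.434; principal scales a = 1.434, b = 0.6972.
sin(ω/2) = (a − b)/(a + b) = 0.7372/2.132 = 0.3459, so ω = 2 arcsin(0.3459) ≈ 40.5°.

40.5°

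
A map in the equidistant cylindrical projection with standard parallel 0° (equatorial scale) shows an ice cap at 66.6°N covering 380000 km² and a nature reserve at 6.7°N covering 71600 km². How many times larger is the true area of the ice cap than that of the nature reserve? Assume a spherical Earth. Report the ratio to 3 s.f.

2.12

Plate carrée has h = 1 and k = sec φ, giving areal scale sec φ; true area = (apparent area) · cos φ.
True area of ice cap: 380000 × cos(66.6°) = 380000 × 0.3971 = 150900 km².
True area of nature reserve: 71600 × cos(6.7°) = 71600 × 0.9932 = 71110 km².
Ratio = 150900 / 71110 ≈ 2.12.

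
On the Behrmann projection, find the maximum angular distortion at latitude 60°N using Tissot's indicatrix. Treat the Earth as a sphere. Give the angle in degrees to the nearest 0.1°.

Behrmann is a cylindrical equal-area projection with standard parallels at ±30°. Cylindrical equal-area (φ₀ = 30°): h = cos φ / cos 30° along meridians, k = cos 30° / cos φ along parallels; h·k = 1.
At 60°: h = 0.5774, k = 1.732; principal scales a = 1.732, b = 0.5774.
sin(ω/2) = (a − b)/(a + b) = 1.155/2.309 = 0.5000, so ω = 2 arcsin(0.5000) ≈ 60.0°.

60.0°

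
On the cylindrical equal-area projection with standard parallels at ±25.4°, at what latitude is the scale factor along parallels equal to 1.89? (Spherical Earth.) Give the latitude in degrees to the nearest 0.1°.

For cylindrical equal-area with standard parallel φ₀, h = cos φ / cos φ₀ and k = cos φ₀ / cos φ, so h·k = 1.
k = cos φ₀ / cos φ = 1.89  ⇒  cos φ = cos 25.4° / 1.89 = 0.4780.
φ = arccos(0.4780) ≈ 61.4°.

61.4°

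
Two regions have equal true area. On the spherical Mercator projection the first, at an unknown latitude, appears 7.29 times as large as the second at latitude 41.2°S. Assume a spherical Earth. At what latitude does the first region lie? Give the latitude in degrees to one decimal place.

73.8°

On Mercator, (apparent₁)/(apparent₂) = sec²φ₁ / sec²φ₂ when true areas are equal.
cos²φ₂ / cos²φ₁ = 7.29  ⇒  cos φ₁ = cos 41.2° / √7.29 = 0.7524/2.700 = 0.2787.
φ₁ = arccos(0.2787) ≈ 73.8°.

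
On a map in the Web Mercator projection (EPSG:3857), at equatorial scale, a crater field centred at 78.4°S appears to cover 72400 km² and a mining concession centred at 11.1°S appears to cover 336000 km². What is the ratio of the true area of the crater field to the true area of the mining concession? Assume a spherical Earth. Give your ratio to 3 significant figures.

Mercator's areal exaggeration is sec²φ; hence true area = (apparent area) · cos²φ.
True area of crater field: 72400 × cos²(78.4°) = 72400 × 0.04043 = 2927 km².
True area of mining concession: 336000 × cos²(11.1°) = 336000 × 0.9629 = 323500 km².
Ratio = 2927 / 323500 ≈ 0.00905.

0.00905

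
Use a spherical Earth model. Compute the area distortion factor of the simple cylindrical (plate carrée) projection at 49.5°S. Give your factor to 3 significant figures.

1.54

For the equirectangular projection with φ₀ = 0 (plate carrée), h = 1 along meridians and k = sec φ along parallels.
Areal scale = h·k = 1 × sec φ; at 49.5°, h = 1.000, k = 1.540, so h·k = 1.540.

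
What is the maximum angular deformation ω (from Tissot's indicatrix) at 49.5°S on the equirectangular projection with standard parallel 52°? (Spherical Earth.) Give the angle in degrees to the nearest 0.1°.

3.1°

The equidistant cylindrical projection with φ₀ = 52° has h = 1 (meridians true) and k = cos φ₀ / cos φ along parallels.
At 49.5°: h = 1.000, k = 0.9480; principal scales a = 1.000, b = 0.9480.
sin(ω/2) = (a − b)/(a + b) = 0.05202/1.948 = 0.02671, so ω = 2 arcsin(0.02671) ≈ 3.1°.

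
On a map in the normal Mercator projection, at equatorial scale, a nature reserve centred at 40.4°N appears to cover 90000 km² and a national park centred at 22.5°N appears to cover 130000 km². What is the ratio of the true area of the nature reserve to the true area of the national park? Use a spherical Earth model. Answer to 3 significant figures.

Since Mercator area scale is 1/cos²φ, the true area equals the apparent area multiplied by cos²φ.
True area of nature reserve: 90000 × cos²(40.4°) = 90000 × 0.5799 = 52190 km².
True area of national park: 130000 × cos²(22.5°) = 130000 × 0.8536 = 111000 km².
Ratio = 52190 / 111000 ≈ 0.470.

0.470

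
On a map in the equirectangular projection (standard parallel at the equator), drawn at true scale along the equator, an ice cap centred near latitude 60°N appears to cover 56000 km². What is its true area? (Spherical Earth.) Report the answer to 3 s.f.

Plate carrée maps x = Rλ, y = Rφ. The meridian scale is h = 1 and the parallel scale is k = 1/cos φ = sec φ.
Areal scale = h·k = 1 × sec φ; at 60°, h = 1.000, k = 2.000, so h·k = 2.000.
True area = apparent / (areal scale) = 56000 / 2.000 ≈ 28000 km².

28000 km²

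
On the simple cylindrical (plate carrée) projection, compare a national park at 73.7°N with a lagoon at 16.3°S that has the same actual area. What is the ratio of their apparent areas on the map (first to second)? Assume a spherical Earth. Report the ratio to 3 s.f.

3.42

Plate carrée maps x = Rλ, y = Rφ. The meridian scale is h = 1 and the parallel scale is k = 1/cos φ = sec φ.
Areal scale at 73.7°: h·k = 1.000 × 3.563 = 3.563.
Areal scale at 16.3°: h·k = 1.000 × 1.042 = 1.042.
Ratio = 3.563/1.042 ≈ 3.42.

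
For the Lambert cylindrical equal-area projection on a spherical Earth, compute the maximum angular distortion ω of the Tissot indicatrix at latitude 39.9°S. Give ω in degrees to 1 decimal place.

30.0°

The Lambert cylindrical equal-area projection is the cylindrical equal-area projection with its standard parallel at the equator (φ₀ = 0). Cylindrical equal-area (φ₀ = 0°): h = cos φ / cos 0° along meridians, k = cos 0° / cos φ along parallels; h·k = 1.
At 39.9°: h = 0.7672, k = 1.304; principal scales a = 1.304, b = 0.7672.
sin(ω/2) = (a − b)/(a + b) = 0.5363/2.071 = 0.2590, so ω = 2 arcsin(0.2590) ≈ 30.0°.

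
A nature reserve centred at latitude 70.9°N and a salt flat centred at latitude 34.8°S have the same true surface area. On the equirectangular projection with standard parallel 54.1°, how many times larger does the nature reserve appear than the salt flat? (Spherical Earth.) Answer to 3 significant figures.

2.51

With standard parallel φ₀ = 54.1°, the equirectangular projection gives x = Rλ cos φ₀, y = Rφ, so h = 1 and k = cos 54.1° / cos φ.
Areal scale at 70.9°: h·k = 1.000 × 1.792 = 1.792.
Areal scale at 34.8°: h·k = 1.000 × 0.7141 = 0.7141.
Ratio = 1.792/0.7141 ≈ 2.51.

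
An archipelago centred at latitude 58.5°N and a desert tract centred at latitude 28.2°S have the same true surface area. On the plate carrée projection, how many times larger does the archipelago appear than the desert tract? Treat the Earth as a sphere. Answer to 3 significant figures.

In the plate carrée (x = Rλ, y = Rφ), meridians are true-scale (h = 1) and parallels are stretched by k = sec φ.
Areal scale at 58.5°: h·k = 1.000 × 1.914 = 1.914.
Areal scale at 28.2°: h·k = 1.000 × 1.135 = 1.135.
Ratio = 1.914/1.135 ≈ 1.69.

1.69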